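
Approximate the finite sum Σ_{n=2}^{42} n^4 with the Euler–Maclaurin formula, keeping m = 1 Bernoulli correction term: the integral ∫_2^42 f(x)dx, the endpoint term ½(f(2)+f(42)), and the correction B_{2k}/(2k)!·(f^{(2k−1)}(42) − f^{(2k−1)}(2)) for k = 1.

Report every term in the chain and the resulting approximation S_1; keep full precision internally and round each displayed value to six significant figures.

S_1 ≈ 2.77188e+07

The integral term ∫_2^42 x^4 dx = 2.61382e+07.
½[f(2) + f(42)] = ½[16.0000 + 3.11170e+06] = 1.55586e+06.
Integral + boundary = 2.76941e+07.
k=1: B_{2}/(2)! × [f^{(1)}(42) − f^{(1)}(2)] = 1/12 × (296352 − 32.0000) = 24693.3.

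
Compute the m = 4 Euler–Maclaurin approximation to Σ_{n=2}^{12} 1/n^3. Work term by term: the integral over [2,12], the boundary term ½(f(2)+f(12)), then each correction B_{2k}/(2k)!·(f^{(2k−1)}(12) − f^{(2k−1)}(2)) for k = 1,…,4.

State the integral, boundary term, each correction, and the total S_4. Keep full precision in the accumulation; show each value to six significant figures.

S_4 ≈ 0.198807

Integral: ∫_2^12 1/x^3 dx = 0.121528.
Boundary: ½(f(2) + f(12)) = ½(0.125000 + 0.000578704) = 0.0627894.
Running total after boundary: 0.184317.
Order-1 term: 1/12 · (-0.000144676 − (-0.187500)) = 0.0156129.
After k=1: 0.199930.
Order-2 term: −1/720 · (-2.00939e-05 − (-0.937500)) = -0.00130206.
After k=2: 0.198628.
Order-3 term: 1/30240 · (-5.86071e-06 − (-9.84375)) = 0.000325521.
After k=3: 0.198954.
Order-4 term: −1/1209600 · (-2.93036e-06 − (-177.188)) = -0.000146484.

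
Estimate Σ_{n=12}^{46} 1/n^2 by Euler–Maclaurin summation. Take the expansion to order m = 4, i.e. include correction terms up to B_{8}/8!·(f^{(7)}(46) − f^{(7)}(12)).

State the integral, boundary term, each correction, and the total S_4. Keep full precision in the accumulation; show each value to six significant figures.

∫_12^46 1/x^2 dx evaluates to 0.0615942.
Boundary: ½(f(12) + f(46)) = ½(0.00694444 + 0.000472590) = 0.00370852.
So far: 0.0653027.
k=1: B_{2}/(2)! × [f^{(1)}(46) − f^{(1)}(12)] = 1/12 × (-2.05474e-05 − (-0.00115741)) = 9.47383e-05.
After k=1: 0.0653975.
k=2: B_{4}/(4)! × [f^{(3)}(46) − f^{(3)}(12)] = −1/720 × (-1.16526e-07 − (-9.64506e-05)) = -1.33797e-07.
After k=2: 0.0653973.
k=3: B_{6}/(6)! × [f^{(5)}(46) − f^{(5)}(12)] = 1/30240 × (-1.65207e-09 − (-2.00939e-05)) = 6.64425e-10.
After k=3: 0.0653973.
k=4: B_{8}/(8)! × [f^{(7)}(46) − f^{(7)}(12)] = −1/1209600 × (-4.37220e-11 − (-7.81429e-06)) = -6.46019e-12.

S_4 ≈ 0.0653973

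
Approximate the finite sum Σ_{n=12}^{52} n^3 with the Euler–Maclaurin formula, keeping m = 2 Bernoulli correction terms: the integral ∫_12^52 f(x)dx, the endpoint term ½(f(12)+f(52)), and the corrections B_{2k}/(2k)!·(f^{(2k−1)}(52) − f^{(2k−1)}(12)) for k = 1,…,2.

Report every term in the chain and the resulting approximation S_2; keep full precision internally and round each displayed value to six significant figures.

S_2 ≈ 1.89453e+06

The integral term ∫_12^52 x^3 dx = 1.82272e+06.
Boundary: ½(f(12) + f(52)) = ½(1728.00 + 140608) = 71168.0.
Running total after boundary: 1.89389e+06.
Correction k=1: B_{2}/2! · (f^{(1)}(52) − f^{(1)}(12)) = 1/12 · (8112.00 − 432.000) = 640.000.
Partial sum through k=1: 1.89453e+06.
Correction k=2: B_{4}/4! · (f^{(3)}(52) − f^{(3)}(12)) = −1/720 · (6.00000 − 6.00000) = 0.00000.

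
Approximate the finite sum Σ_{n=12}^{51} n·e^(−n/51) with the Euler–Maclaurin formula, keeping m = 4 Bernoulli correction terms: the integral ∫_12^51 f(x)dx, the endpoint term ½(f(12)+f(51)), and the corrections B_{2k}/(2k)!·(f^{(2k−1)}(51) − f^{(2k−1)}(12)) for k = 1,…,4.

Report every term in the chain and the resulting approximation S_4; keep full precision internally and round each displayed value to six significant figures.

The integral term ∫_12^51 x·e^(−x/51) dx = 625.648.
Endpoint term: (f(12) + f(51))/2 = (9.48406 + 18.7619)/2 = 14.1230.
Integral + boundary = 639.771.
k=1: B_{2}/(2)! × [f^{(1)}(51) − f^{(1)}(12)] = 1/12 × (0.00000 − 0.604376) = -0.0503647.
Partial sum through k=1: 639.721.
k=2: B_{4}/(4)! × [f^{(3)}(51) − f^{(3)}(12)] = −1/720 × (0.000282875 − 0.000840082) = 7.73898e-07.
Partial sum through k=2: 639.721.
k=3: B_{6}/(6)! × [f^{(5)}(51) − f^{(5)}(12)] = 1/30240 × (2.17513e-07 − 5.56632e-07) = -1.12143e-11.
Partial sum through k=3: 639.721.
k=4: B_{8}/(8)! × [f^{(7)}(51) − f^{(7)}(12)] = −1/1209600 × (1.25440e-10 − 3.03837e-10) = 1.47485e-16.

S_4 ≈ 639.721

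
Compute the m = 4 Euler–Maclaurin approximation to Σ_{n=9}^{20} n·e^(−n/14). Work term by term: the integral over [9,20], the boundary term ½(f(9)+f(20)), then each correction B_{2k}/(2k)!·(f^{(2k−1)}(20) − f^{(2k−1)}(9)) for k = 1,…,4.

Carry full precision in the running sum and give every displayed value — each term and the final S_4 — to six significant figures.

S_4 ≈ 59.9682

The integral term ∫_9^20 x·e^(−x/14) dx = 55.2299.
Boundary: ½(f(9) + f(20)) = ½(4.73209 + 4.79302) = 4.76256.
Running total after boundary: 59.9924.
Order-1 term: 1/12 · (-0.102708 − 0.187781) = -0.0242074.
Partial sum through k=1: 59.9682.
Order-2 term: −1/720 · (0.00192140 − 0.00632325) = 6.11368e-06.
Partial sum through k=2: 59.9682.
Order-3 term: 1/30240 · (2.22797e-05 − 5.96349e-05) = -1.23529e-09.
Partial sum through k=3: 59.9682.
Order-4 term: −1/1209600 · (1.77328e-07 − 4.43920e-07) = 2.20396e-13.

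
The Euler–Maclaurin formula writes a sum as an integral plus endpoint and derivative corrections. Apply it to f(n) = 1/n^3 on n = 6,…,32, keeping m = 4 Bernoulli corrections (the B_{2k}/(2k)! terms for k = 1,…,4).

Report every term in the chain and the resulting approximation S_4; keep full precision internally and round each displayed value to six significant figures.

Integral: ∫_6^32 1/x^3 dx = 0.0134006.
½[f(6) + f(32)] = ½[0.00462963 + 3.05176e-05] = 0.00233007.
So far: 0.0157307.
k=1: B_{2}/(2)! × [f^{(1)}(32) − f^{(1)}(6)] = 1/12 × (-2.86102e-06 − (-0.00231481)) = 0.000192663.
After k=1: 0.0159233.
k=2: B_{4}/(4)! × [f^{(3)}(32) − f^{(3)}(6)] = −1/720 × (-5.58794e-08 − (-0.00128601)) = -1.78604e-06.
After k=2: 0.0159216.
k=3: B_{6}/(6)! × [f^{(5)}(32) − f^{(5)}(6)] = 1/30240 × (-2.29193e-09 − (-0.00150034)) = 4.96144e-08.
After k=3: 0.0159216.
k=4: B_{8}/(8)! × [f^{(7)}(32) − f^{(7)}(6)] = −1/1209600 × (-1.61151e-10 − (-0.00300069)) = -2.48073e-09.

S_4 ≈ 0.0159216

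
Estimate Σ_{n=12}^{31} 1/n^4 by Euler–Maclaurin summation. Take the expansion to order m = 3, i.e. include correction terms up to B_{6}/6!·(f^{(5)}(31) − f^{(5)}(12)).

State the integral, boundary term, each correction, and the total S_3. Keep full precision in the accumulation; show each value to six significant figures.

The integral term ∫_12^31 1/x^4 dx = 0.000181712.
Boundary: ½(f(12) + f(31)) = ½(4.82253e-05 + 1.08281e-06) = 2.46541e-05.
Running total after boundary: 0.000206366.
k=1: B_{2}/(2)! × [f^{(1)}(31) − f^{(1)}(12)] = 1/12 × (-1.39718e-07 − (-1.60751e-05)) = 1.32795e-06.
After k=1: 0.000207694.
k=2: B_{4}/(4)! × [f^{(3)}(31) − f^{(3)}(12)] = −1/720 × (-4.36164e-09 − (-3.34898e-06)) = -4.64530e-09.
After k=2: 0.000207690.
k=3: B_{6}/(6)! × [f^{(5)}(31) − f^{(5)}(12)] = 1/30240 × (-2.54164e-10 − (-1.30238e-06)) = 4.30598e-11.

S_3 ≈ 0.000207690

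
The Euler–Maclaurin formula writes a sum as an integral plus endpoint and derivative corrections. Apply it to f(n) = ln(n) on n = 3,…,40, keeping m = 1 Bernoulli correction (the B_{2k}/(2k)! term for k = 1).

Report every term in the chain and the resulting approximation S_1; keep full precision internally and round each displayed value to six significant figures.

S_1 ≈ 109.627

The integral term ∫_3^40 ln(x) dx = 107.259.
Endpoint term: (f(3) + f(40))/2 = (1.09861 + 3.68888)/2 = 2.39375.
So far: 109.653.
Order-1 term: 1/12 · (0.0250000 − 0.333333) = -0.0256944.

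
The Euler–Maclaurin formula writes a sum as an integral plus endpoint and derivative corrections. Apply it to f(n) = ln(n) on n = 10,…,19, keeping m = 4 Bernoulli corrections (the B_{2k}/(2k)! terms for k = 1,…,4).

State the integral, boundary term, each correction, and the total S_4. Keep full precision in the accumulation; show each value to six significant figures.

∫_10^19 ln(x) dx evaluates to 23.9185.
Boundary: ½(f(10) + f(19)) = ½(2.30259 + 2.94444) = 2.62351.
So far: 26.5420.
Order-1 term: 1/12 · (0.0526316 − 0.100000) = -0.00394737.
After k=1: 26.5381.
Order-2 term: −1/720 · (0.000291588 − 0.00200000) = 2.37279e-06.
After k=2: 26.5381.
Order-3 term: 1/30240 · (9.69267e-06 − 0.000240000) = -7.61598e-09.
After k=3: 26.5381.
Order-4 term: −1/1209600 · (8.05485e-07 − 7.20000e-05) = 5.88579e-11.

S_4 ≈ 26.5381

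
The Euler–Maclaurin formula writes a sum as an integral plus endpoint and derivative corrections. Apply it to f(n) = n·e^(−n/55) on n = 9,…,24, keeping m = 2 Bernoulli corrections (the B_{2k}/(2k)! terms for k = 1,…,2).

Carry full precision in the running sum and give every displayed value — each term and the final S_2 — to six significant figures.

The integral term ∫_9^24 x·e^(−x/55) dx = 180.126.
Boundary: ½(f(9) + f(24)) = ½(7.64146 + 15.5132) = 11.5773.
So far: 191.703.
Correction k=1: B_{2}/2! · (f^{(1)}(24) − f^{(1)}(9)) = 1/12 · (0.364325 − 0.710115) = -0.0288159.
Partial sum through k=1: 191.674.
Correction k=2: B_{4}/4! · (f^{(3)}(24) − f^{(3)}(9)) = −1/720 · (0.000547798 − 0.000796105) = 3.44870e-07.

S_2 ≈ 191.674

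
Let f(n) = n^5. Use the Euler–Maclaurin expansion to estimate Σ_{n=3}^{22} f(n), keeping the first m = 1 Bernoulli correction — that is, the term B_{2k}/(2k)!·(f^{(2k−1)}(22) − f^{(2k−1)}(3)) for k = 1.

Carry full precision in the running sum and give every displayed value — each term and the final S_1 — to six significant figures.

Integral: ∫_3^22 x^5 dx = 1.88965e+07.
½[f(3) + f(22)] = ½[243.000 + 5.15363e+06] = 2.57694e+06.
So far: 2.14735e+07.
Order-1 term: 1/12 · (1.17128e+06 − 405.000) = 97572.9.

S_1 ≈ 2.15710e+07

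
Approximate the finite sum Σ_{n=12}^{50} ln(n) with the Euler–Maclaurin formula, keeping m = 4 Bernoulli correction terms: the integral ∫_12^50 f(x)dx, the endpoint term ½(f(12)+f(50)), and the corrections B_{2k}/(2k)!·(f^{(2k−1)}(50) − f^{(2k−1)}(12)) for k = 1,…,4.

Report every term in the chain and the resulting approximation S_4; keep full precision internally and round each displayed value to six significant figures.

S_4 ≈ 130.975

Integral: ∫_12^50 ln(x) dx = 127.782.
Endpoint term: (f(12) + f(50))/2 = (2.48491 + 3.91202)/2 = 3.19846.
Integral + boundary = 130.981.
Order-1 term: 1/12 · (0.0200000 − 0.0833333) = -0.00527778.
After k=1: 130.975.
Order-2 term: −1/720 · (1.60000e-05 − 0.00115741) = 1.58529e-06.
After k=2: 130.975.
Order-3 term: 1/30240 · (7.68000e-08 − 9.64506e-05) = -3.18696e-09.
After k=3: 130.975.
Order-4 term: −1/1209600 · (9.21600e-10 − 2.00939e-05) = 1.66112e-11.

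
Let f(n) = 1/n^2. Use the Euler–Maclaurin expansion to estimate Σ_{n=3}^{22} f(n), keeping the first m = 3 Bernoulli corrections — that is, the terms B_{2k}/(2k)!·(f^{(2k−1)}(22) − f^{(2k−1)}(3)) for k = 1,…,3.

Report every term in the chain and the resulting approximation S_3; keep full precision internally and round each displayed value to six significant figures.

S_3 ≈ 0.350498

The integral term ∫_3^22 1/x^2 dx = 0.287879.
Boundary: ½(f(3) + f(22)) = ½(0.111111 + 0.00206612) = 0.0565886.
Running total after boundary: 0.344467.
Correction k=1: B_{2}/2! · (f^{(1)}(22) − f^{(1)}(3)) = 1/12 · (-0.000187829 − (-0.0740741)) = 0.00615719.
Partial sum through k=1: 0.350625.
Correction k=2: B_{4}/4! · (f^{(3)}(22) − f^{(3)}(3)) = −1/720 · (-4.65691e-06 − (-0.0987654)) = -0.000137168.
Partial sum through k=2: 0.350487.
Correction k=3: B_{6}/6! · (f^{(5)}(22) − f^{(5)}(3)) = 1/30240 · (-2.88651e-07 − (-0.329218)) = 1.08868e-05.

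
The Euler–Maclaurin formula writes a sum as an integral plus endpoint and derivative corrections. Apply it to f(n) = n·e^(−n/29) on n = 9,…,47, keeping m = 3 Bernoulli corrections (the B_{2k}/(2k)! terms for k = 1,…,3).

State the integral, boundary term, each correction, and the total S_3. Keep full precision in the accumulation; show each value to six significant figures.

S_3 ≈ 380.006

The integral term ∫_9^47 x·e^(−x/29) dx = 372.112.
Endpoint term: (f(9) + f(47))/2 = (6.59875 + 9.29483)/2 = 7.94679.
Running total after boundary: 380.059.
k=1: B_{2}/(2)! × [f^{(1)}(47) − f^{(1)}(9)] = 1/12 × (-0.122749 − 0.505651) = -0.0523667.
After k=1: 380.006.
k=2: B_{4}/(4)! × [f^{(3)}(47) − f^{(3)}(9)] = −1/720 × (0.000324347 − 0.00234487) = 2.80629e-06.
After k=2: 380.006.
k=3: B_{6}/(6)! × [f^{(5)}(47) − f^{(5)}(9)] = 1/30240 × (9.44886e-07 − 4.86147e-06) = -1.29517e-10.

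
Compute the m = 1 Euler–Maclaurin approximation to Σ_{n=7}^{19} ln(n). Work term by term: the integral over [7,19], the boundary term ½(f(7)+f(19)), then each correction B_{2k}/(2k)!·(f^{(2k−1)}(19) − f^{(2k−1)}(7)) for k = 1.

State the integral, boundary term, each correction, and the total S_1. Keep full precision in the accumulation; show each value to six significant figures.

S_1 ≈ 32.7606

Integral: ∫_7^19 ln(x) dx = 30.3230.
Boundary: ½(f(7) + f(19)) = ½(1.94591 + 2.94444) = 2.44517.
So far: 32.7681.
k=1: B_{2}/(2)! × [f^{(1)}(19) − f^{(1)}(7)] = 1/12 × (0.0526316 − 0.142857) = -0.00751880.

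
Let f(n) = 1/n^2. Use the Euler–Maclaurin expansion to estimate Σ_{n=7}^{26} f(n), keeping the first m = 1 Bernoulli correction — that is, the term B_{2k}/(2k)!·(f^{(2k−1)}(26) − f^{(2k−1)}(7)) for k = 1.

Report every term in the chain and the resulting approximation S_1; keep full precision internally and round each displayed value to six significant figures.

S_1 ≈ 0.115816

Integral: ∫_7^26 1/x^2 dx = 0.104396.
Endpoint term: (f(7) + f(26))/2 = (0.0204082 + 0.00147929)/2 = 0.0109437.
Integral + boundary = 0.115339.
k=1: B_{2}/(2)! × [f^{(1)}(26) − f^{(1)}(7)] = 1/12 × (-0.000113792 − (-0.00583090)) = 0.000476426.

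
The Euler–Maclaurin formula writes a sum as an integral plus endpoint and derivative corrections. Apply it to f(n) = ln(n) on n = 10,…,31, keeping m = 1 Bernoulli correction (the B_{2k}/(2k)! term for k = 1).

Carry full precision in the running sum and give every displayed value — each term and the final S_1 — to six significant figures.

S_1 ≈ 65.2904

Integral: ∫_10^31 ln(x) dx = 62.4278.
Endpoint term: (f(10) + f(31))/2 = (2.30259 + 3.43399)/2 = 2.86829.
Running total after boundary: 65.2960.
Order-1 term: 1/12 · (0.0322581 − 0.100000) = -0.00564516.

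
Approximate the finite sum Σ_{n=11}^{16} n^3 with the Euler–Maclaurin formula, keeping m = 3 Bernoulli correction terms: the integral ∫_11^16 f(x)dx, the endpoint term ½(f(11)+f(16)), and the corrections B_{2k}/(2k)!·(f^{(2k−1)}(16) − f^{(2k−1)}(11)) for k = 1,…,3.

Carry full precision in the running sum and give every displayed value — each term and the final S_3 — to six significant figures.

S_3 ≈ 15471.0

Integral: ∫_11^16 x^3 dx = 12723.8.
Endpoint term: (f(11) + f(16))/2 = (1331.00 + 4096.00)/2 = 2713.50.
Running total after boundary: 15437.2.
k=1: B_{2}/(2)! × [f^{(1)}(16) − f^{(1)}(11)] = 1/12 × (768.000 − 363.000) = 33.7500.
Running total after k=1: 15471.0.
k=2: B_{4}/(4)! × [f^{(3)}(16) − f^{(3)}(11)] = −1/720 × (6.00000 − 6.00000) = 0.00000.
Running total after k=2: 15471.0.
k=3: B_{6}/(6)! × [f^{(5)}(16) − f^{(5)}(11)] = 1/30240 × (0.00000 − 0.00000) = 0.00000.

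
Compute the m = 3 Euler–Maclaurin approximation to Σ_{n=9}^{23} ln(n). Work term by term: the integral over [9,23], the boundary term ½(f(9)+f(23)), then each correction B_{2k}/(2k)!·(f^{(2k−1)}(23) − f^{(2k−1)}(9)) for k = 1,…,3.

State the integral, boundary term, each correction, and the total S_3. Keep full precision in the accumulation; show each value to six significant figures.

Integral: ∫_9^23 ln(x) dx = 38.3413.
Endpoint term: (f(9) + f(23))/2 = (2.19722 + 3.13549)/2 = 2.66636.
Integral + boundary = 41.0077.
Order-1 term: 1/12 · (0.0434783 − 0.111111) = -0.00563607.
Running total after k=1: 41.0021.
Order-2 term: −1/720 · (0.000164379 − 0.00274348) = 3.58209e-06.
Running total after k=2: 41.0021.
Order-3 term: 1/30240 · (3.72883e-06 − 0.000406442) = -1.33172e-08.

S_3 ≈ 41.0021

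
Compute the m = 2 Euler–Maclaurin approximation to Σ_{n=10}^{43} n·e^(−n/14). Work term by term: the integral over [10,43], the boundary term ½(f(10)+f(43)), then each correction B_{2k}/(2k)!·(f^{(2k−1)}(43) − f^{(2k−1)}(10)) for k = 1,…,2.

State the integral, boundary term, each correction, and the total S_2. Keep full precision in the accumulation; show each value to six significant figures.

S_2 ≈ 130.919

The integral term ∫_10^43 x·e^(−x/14) dx = 127.495.
Endpoint term: (f(10) + f(43))/2 = (4.89542 + 1.99326)/2 = 3.44434.
So far: 130.939.
Correction k=1: B_{2}/2! · (f^{(1)}(43) − f^{(1)}(10)) = 1/12 · (-0.0960208 − 0.139869) = -0.0196575.
Running total after k=1: 130.919.
Correction k=2: B_{4}/4! · (f^{(3)}(43) − f^{(3)}(10)) = −1/720 · (-1.68932e-05 − 0.00570894) = 7.95255e-06.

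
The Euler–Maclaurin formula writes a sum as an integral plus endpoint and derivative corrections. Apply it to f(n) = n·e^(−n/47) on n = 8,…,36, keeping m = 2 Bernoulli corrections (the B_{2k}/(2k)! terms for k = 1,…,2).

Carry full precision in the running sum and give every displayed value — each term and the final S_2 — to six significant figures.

S_2 ≈ 378.572

The integral term ∫_8^36 x·e^(−x/47) dx = 366.879.
Boundary: ½(f(8) + f(36)) = ½(6.74788 + 16.7360) = 11.7419.
So far: 378.621.
Order-1 term: 1/12 · (0.108804 − 0.699913) = -0.0492591.
After k=1: 378.572.
Order-2 term: −1/720 · (0.000470159 − 0.00108053) = 8.47733e-07.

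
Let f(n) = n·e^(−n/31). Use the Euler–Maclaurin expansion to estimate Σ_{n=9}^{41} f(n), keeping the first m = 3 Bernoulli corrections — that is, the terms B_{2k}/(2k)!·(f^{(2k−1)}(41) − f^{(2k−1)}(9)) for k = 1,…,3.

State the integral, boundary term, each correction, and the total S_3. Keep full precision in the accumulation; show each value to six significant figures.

S_3 ≈ 341.615

Integral: ∫_9^41 x·e^(−x/31) dx = 332.838.
Boundary: ½(f(9) + f(41)) = ½(6.73220 + 10.9243) = 8.82826.
Running total after boundary: 341.667.
k=1: B_{2}/(2)! × [f^{(1)}(41) − f^{(1)}(9)] = 1/12 × (-0.0859506 − 0.530854) = -0.0514004.
Partial sum through k=1: 341.615.
k=2: B_{4}/(4)! × [f^{(3)}(41) − f^{(3)}(9)] = −1/720 × (0.000465081 − 0.00210916) = 2.28344e-06.
Partial sum through k=2: 341.615.
k=3: B_{6}/(6)! × [f^{(5)}(41) − f^{(5)}(9)] = 1/30240 × (1.06098e-06 − 3.81469e-06) = -9.10618e-11.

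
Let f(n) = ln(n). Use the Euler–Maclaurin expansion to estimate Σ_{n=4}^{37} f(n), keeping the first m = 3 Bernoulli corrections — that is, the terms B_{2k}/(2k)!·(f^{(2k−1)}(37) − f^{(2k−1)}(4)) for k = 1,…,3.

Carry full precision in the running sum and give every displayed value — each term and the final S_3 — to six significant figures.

∫_4^37 ln(x) dx evaluates to 95.0588.
Boundary: ½(f(4) + f(37)) = ½(1.38629 + 3.61092) = 2.49861.
Integral + boundary = 97.5574.
Order-1 term: 1/12 · (0.0270270 − 0.250000) = -0.0185811.
After k=1: 97.5388.
Order-2 term: −1/720 · (3.94843e-05 − 0.0312500) = 4.33479e-05.
After k=2: 97.5389.
Order-3 term: 1/30240 · (3.46101e-07 − 0.0234375) = -7.75038e-07.

S_3 ≈ 97.5389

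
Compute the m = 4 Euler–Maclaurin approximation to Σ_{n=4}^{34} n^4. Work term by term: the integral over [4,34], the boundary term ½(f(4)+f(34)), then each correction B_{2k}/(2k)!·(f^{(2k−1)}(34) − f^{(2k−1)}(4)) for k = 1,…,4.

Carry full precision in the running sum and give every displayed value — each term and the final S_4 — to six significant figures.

The integral term ∫_4^34 x^4 dx = 9.08688e+06.
½[f(4) + f(34)] = ½[256.000 + 1.33634e+06] = 668296.
So far: 9.75518e+06.
Correction k=1: B_{2}/2! · (f^{(1)}(34) − f^{(1)}(4)) = 1/12 · (157216 − 256.000) = 13080.0.
Partial sum through k=1: 9.76826e+06.
Correction k=2: B_{4}/4! · (f^{(3)}(34) − f^{(3)}(4)) = −1/720 · (816.000 − 96.0000) = -1.00000.
Partial sum through k=2: 9.76826e+06.
Correction k=3: B_{6}/6! · (f^{(5)}(34) − f^{(5)}(4)) = 1/30240 · (0.00000 − 0.00000) = 0.00000.
Partial sum through k=3: 9.76826e+06.
Correction k=4: B_{8}/8! · (f^{(7)}(34) − f^{(7)}(4)) = −1/1209600 · (0.00000 − 0.00000) = 0.00000.

S_4 ≈ 9.76826e+06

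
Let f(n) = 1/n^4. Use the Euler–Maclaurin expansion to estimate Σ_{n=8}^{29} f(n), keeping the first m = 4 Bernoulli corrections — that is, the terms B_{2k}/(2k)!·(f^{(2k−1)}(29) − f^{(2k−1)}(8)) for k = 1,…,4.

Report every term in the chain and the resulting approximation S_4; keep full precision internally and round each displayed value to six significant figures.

Integral: ∫_8^29 1/x^4 dx = 0.000637374.
½[f(8) + f(29)] = ½[0.000244141 + 1.41387e-06] = 0.000122777.
Integral + boundary = 0.000760152.
Order-1 term: 1/12 · (-1.95016e-07 − (-0.000122070)) = 1.01563e-05.
Running total after k=1: 0.000770308.
Order-2 term: −1/720 · (-6.95657e-09 − (-5.72205e-05)) = -7.94632e-08.
Running total after k=2: 0.000770228.
Order-3 term: 1/30240 · (-4.63220e-10 − (-5.00679e-05)) = 1.65567e-09.
Running total after k=3: 0.000770230.
Order-4 term: −1/1209600 · (-4.95717e-11 − (-7.04080e-05)) = -5.82076e-11.

S_4 ≈ 0.000770230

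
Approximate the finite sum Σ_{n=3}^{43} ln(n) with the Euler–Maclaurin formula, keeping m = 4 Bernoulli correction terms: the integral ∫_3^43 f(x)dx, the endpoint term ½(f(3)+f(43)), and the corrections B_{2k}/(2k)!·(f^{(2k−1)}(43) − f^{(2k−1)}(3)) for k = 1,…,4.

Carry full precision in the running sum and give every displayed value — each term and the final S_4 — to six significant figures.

∫_3^43 ln(x) dx evaluates to 118.436.
½[f(3) + f(43)] = ½[1.09861 + 3.76120] = 2.42991.
So far: 120.866.
k=1: B_{2}/(2)! × [f^{(1)}(43) − f^{(1)}(3)] = 1/12 × (0.0232558 − 0.333333) = -0.0258398.
Partial sum through k=1: 120.840.
k=2: B_{4}/(4)! × [f^{(3)}(43) − f^{(3)}(3)] = −1/720 × (2.51550e-05 − 0.0740741) = 0.000102846.
Partial sum through k=2: 120.840.
k=3: B_{6}/(6)! × [f^{(5)}(43) − f^{(5)}(3)] = 1/30240 × (1.63256e-07 − 0.0987654) = -3.26605e-06.
Partial sum through k=3: 120.840.
k=4: B_{8}/(8)! × [f^{(7)}(43) − f^{(7)}(3)] = −1/1209600 × (2.64883e-09 − 0.329218) = 2.72171e-07.

S_4 ≈ 120.840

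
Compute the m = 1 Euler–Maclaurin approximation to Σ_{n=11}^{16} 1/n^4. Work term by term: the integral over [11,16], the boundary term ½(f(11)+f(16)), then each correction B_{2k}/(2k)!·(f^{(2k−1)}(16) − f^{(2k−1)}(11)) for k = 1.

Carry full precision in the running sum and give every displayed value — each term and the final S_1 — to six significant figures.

S_1 ≈ 0.000212590

The integral term ∫_11^16 1/x^4 dx = 0.000169058.
Boundary: ½(f(11) + f(16)) = ½(6.83013e-05 + 1.52588e-05) = 4.17801e-05.
Integral + boundary = 0.000210838.
k=1: B_{2}/(2)! × [f^{(1)}(16) − f^{(1)}(11)] = 1/12 × (-3.81470e-06 − (-2.48369e-05)) = 1.75185e-06.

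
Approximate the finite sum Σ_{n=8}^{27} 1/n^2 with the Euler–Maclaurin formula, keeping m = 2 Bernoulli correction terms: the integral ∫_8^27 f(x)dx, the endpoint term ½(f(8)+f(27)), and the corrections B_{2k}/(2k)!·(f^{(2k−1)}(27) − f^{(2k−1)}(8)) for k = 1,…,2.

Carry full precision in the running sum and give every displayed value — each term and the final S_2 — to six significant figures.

S_2 ≈ 0.0967774

Integral: ∫_8^27 1/x^2 dx = 0.0879630.
½[f(8) + f(27)] = ½[0.0156250 + 0.00137174] = 0.00849837.
Integral + boundary = 0.0964613.
Order-1 term: 1/12 · (-0.000101611 − (-0.00390625)) = 0.000317053.
After k=1: 0.0967784.
Order-2 term: −1/720 · (-1.67260e-06 − (-0.000732422)) = -1.01493e-06.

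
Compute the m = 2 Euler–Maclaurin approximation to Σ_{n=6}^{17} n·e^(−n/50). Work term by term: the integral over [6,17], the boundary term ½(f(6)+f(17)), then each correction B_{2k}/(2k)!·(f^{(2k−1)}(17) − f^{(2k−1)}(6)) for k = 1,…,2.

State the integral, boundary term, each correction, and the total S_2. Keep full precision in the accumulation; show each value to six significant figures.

S_2 ≈ 107.632

∫_6^17 x·e^(−x/50) dx evaluates to 98.9466.
½[f(6) + f(17)] = ½[5.32152 + 12.1001] = 8.71081.
So far: 107.657.
Order-1 term: 1/12 · (0.469768 − 0.780490) = -0.0258935.
After k=1: 107.632.
Order-2 term: −1/720 · (0.000757324 − 0.00102173) = 3.67234e-07.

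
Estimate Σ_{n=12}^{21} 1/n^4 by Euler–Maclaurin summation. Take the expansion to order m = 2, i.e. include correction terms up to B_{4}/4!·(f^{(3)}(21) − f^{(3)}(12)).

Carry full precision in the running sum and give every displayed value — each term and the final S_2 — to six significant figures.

∫_12^21 1/x^4 dx evaluates to 0.000156908.
Endpoint term: (f(12) + f(21))/2 = (4.82253e-05 + 5.14189e-06)/2 = 2.66836e-05.
Integral + boundary = 0.000183592.
Order-1 term: 1/12 · (-9.79408e-07 − (-1.60751e-05)) = 1.25797e-06.
Running total after k=1: 0.000184850.
Order-2 term: −1/720 · (-6.66264e-08 − (-3.34898e-06)) = -4.55882e-09.

S_2 ≈ 0.000184845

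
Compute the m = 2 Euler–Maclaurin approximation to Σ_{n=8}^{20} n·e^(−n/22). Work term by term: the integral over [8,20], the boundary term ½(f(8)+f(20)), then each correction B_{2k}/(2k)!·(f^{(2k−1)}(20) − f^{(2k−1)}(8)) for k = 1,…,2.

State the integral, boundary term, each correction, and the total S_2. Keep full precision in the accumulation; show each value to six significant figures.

S_2 ≈ 93.3000

Integral: ∫_8^20 x·e^(−x/22) dx = 86.5243.
½[f(8) + f(20)] = ½[5.56115 + 8.05781] = 6.80948.
Integral + boundary = 93.3338.
k=1: B_{2}/(2)! × [f^{(1)}(20) − f^{(1)}(8)] = 1/12 × (0.0366264 − 0.442364) = -0.0338115.
Partial sum through k=1: 93.3000.
k=2: B_{4}/(4)! × [f^{(3)}(20) − f^{(3)}(8)] = −1/720 × (0.00174051 − 0.00378647) = 2.84161e-06.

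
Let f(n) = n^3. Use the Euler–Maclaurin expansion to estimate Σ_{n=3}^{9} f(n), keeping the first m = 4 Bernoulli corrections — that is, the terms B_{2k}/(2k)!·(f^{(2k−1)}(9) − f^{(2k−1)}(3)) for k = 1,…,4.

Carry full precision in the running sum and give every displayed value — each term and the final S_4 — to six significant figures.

The integral term ∫_3^9 x^3 dx = 1620.00.
½[f(3) + f(9)] = ½[27.0000 + 729.000] = 378.000.
Integral + boundary = 1998.00.
Correction k=1: B_{2}/2! · (f^{(1)}(9) − f^{(1)}(3)) = 1/12 · (243.000 − 27.0000) = 18.0000.
After k=1: 2016.00.
Correction k=2: B_{4}/4! · (f^{(3)}(9) − f^{(3)}(3)) = −1/720 · (6.00000 − 6.00000) = 0.00000.
After k=2: 2016.00.
Correction k=3: B_{6}/6! · (f^{(5)}(9) − f^{(5)}(3)) = 1/30240 · (0.00000 − 0.00000) = 0.00000.
After k=3: 2016.00.
Correction k=4: B_{8}/8! · (f^{(7)}(9) − f^{(7)}(3)) = −1/1209600 · (0.00000 − 0.00000) = 0.00000.

S_4 ≈ 2016.00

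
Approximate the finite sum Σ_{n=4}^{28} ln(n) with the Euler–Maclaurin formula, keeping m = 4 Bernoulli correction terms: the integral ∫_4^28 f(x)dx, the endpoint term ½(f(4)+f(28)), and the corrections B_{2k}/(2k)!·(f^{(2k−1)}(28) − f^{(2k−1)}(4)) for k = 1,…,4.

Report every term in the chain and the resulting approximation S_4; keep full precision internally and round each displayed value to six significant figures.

S_4 ≈ 66.0980

∫_4^28 ln(x) dx evaluates to 63.7565.
Boundary: ½(f(4) + f(28)) = ½(1.38629 + 3.33220) = 2.35925.
Running total after boundary: 66.1158.
Correction k=1: B_{2}/2! · (f^{(1)}(28) − f^{(1)}(4)) = 1/12 · (0.0357143 − 0.250000) = -0.0178571.
After k=1: 66.0979.
Correction k=2: B_{4}/4! · (f^{(3)}(28) − f^{(3)}(4)) = −1/720 · (9.11079e-05 − 0.0312500) = 4.32762e-05.
After k=2: 66.0980.
Correction k=3: B_{6}/6! · (f^{(5)}(28) − f^{(5)}(4)) = 1/30240 · (1.39451e-06 − 0.0234375) = -7.75003e-07.
After k=3: 66.0980.
Correction k=4: B_{8}/8! · (f^{(7)}(28) − f^{(7)}(4)) = −1/1209600 · (5.33613e-08 − 0.0439453) = 3.63304e-08.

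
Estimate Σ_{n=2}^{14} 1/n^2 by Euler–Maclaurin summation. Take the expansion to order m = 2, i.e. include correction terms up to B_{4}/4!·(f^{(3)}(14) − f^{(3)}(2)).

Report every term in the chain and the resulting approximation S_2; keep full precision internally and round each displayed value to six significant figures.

S_2 ≈ 0.575853

∫_2^14 1/x^2 dx evaluates to 0.428571.
½[f(2) + f(14)] = ½[0.250000 + 0.00510204] = 0.127551.
So far: 0.556122.
Order-1 term: 1/12 · (-0.000728863 − (-0.250000)) = 0.0207726.
Running total after k=1: 0.576895.
Order-2 term: −1/720 · (-4.46243e-05 − (-0.750000)) = -0.00104160.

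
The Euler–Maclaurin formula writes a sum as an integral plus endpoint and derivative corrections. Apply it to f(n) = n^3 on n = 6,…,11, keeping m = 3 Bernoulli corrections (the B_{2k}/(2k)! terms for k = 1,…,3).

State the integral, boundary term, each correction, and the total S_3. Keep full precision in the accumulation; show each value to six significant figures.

S_3 ≈ 4131.00

The integral term ∫_6^11 x^3 dx = 3336.25.
½[f(6) + f(11)] = ½[216.000 + 1331.00] = 773.500.
Running total after boundary: 4109.75.
k=1: B_{2}/(2)! × [f^{(1)}(11) − f^{(1)}(6)] = 1/12 × (363.000 − 108.000) = 21.2500.
Partial sum through k=1: 4131.00.
k=2: B_{4}/(4)! × [f^{(3)}(11) − f^{(3)}(6)] = −1/720 × (6.00000 − 6.00000) = 0.00000.
Partial sum through k=2: 4131.00.
k=3: B_{6}/(6)! × [f^{(5)}(11) − f^{(5)}(6)] = 1/30240 × (0.00000 − 0.00000) = 0.00000.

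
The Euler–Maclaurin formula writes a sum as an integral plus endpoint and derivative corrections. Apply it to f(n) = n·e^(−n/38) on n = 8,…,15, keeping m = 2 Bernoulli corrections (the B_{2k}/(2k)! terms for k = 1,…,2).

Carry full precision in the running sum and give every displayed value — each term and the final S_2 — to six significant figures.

∫_8^15 x·e^(−x/38) dx evaluates to 59.0070.
Boundary: ½(f(8) + f(15)) = ½(6.48126 + 10.1079) = 8.29456.
Running total after boundary: 67.3016.
k=1: B_{2}/(2)! × [f^{(1)}(15) − f^{(1)}(8)] = 1/12 × (0.407861 − 0.639598) = -0.0193114.
Running total after k=1: 67.2823.
k=2: B_{4}/(4)! × [f^{(3)}(15) − f^{(3)}(8)] = −1/720 × (0.00121577 − 0.00156504) = 4.85090e-07.

S_2 ≈ 67.2823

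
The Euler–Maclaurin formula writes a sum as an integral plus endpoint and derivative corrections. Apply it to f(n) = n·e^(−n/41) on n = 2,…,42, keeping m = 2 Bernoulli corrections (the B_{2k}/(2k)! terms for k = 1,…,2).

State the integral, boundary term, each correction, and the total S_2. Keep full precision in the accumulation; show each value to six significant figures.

S_2 ≈ 465.750

The integral term ∫_2^42 x·e^(−x/41) dx = 457.335.
Boundary: ½(f(2) + f(42)) = ½(1.90478 + 15.0786) = 8.49171.
Integral + boundary = 465.826.
Order-1 term: 1/12 · (-0.00875647 − 0.905932) = -0.0762240.
After k=1: 465.750.
Order-2 term: −1/720 · (0.000421936 − 0.00167205) = 1.73627e-06.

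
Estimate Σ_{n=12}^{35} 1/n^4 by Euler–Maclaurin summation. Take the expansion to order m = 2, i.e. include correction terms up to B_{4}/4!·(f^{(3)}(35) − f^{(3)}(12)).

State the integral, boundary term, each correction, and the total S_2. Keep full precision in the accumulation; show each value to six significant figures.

S_2 ≈ 0.000210901

The integral term ∫_12^35 1/x^4 dx = 0.000185127.
½[f(12) + f(35)] = ½[4.82253e-05 + 6.66389e-07] = 2.44458e-05.
Integral + boundary = 0.000209573.
Correction k=1: B_{2}/2! · (f^{(1)}(35) − f^{(1)}(12)) = 1/12 · (-7.61587e-08 − (-1.60751e-05)) = 1.33325e-06.
Running total after k=1: 0.000210906.
Correction k=2: B_{4}/4! · (f^{(3)}(35) − f^{(3)}(12)) = −1/720 · (-1.86511e-09 − (-3.34898e-06)) = -4.64877e-09.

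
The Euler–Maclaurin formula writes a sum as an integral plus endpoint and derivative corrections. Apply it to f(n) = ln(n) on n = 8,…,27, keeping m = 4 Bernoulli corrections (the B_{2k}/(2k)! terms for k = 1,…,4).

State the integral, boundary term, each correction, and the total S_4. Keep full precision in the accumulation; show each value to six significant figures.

∫_8^27 ln(x) dx evaluates to 53.3521.
Endpoint term: (f(8) + f(27))/2 = (2.07944 + 3.29584)/2 = 2.68764.
Running total after boundary: 56.0397.
Correction k=1: B_{2}/2! · (f^{(1)}(27) − f^{(1)}(8)) = 1/12 · (0.0370370 − 0.125000) = -0.00733025.
After k=1: 56.0324.
Correction k=2: B_{4}/4! · (f^{(3)}(27) − f^{(3)}(8)) = −1/720 · (0.000101611 − 0.00390625) = 5.28422e-06.
After k=2: 56.0324.
Correction k=3: B_{6}/6! · (f^{(5)}(27) − f^{(5)}(8)) = 1/30240 · (1.67260e-06 − 0.000732422) = -2.41650e-08.
After k=3: 56.0324.
Correction k=4: B_{8}/8! · (f^{(7)}(27) − f^{(7)}(8)) = −1/1209600 · (6.88313e-08 − 0.000343323) = 2.83775e-10.

S_4 ≈ 56.0324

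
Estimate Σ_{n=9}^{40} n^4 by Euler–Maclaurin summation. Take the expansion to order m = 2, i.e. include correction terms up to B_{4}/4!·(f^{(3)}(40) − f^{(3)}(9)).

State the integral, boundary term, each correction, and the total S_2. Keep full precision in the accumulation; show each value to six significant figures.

∫_9^40 x^4 dx evaluates to 2.04682e+07.
Endpoint term: (f(9) + f(40))/2 = (6561.00 + 2.56000e+06)/2 = 1.28328e+06.
So far: 2.17515e+07.
Correction k=1: B_{2}/2! · (f^{(1)}(40) − f^{(1)}(9)) = 1/12 · (256000 − 2916.00) = 21090.3.
Partial sum through k=1: 2.17726e+07.
Correction k=2: B_{4}/4! · (f^{(3)}(40) − f^{(3)}(9)) = −1/720 · (960.000 − 216.000) = -1.03333.

S_2 ≈ 2.17726e+07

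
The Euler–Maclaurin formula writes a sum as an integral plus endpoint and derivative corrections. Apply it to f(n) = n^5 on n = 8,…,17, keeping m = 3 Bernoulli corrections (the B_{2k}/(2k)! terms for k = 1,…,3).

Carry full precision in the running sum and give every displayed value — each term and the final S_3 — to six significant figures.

S_3 ≈ 4.73862e+06

The integral term ∫_8^17 x^5 dx = 3.97924e+06.
½[f(8) + f(17)] = ½[32768.0 + 1.41986e+06] = 726312.
Running total after boundary: 4.70555e+06.
Order-1 term: 1/12 · (417605 − 20480.0) = 33093.8.
After k=1: 4.73864e+06.
Order-2 term: −1/720 · (17340.0 − 3840.00) = -18.7500.
After k=2: 4.73862e+06.
Order-3 term: 1/30240 · (120.000 − 120.000) = 0.00000.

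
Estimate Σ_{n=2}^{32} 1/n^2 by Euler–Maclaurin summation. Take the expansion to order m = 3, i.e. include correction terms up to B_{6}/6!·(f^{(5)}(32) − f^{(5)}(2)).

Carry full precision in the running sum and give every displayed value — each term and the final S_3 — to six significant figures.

Integral: ∫_2^32 1/x^2 dx = 0.468750.
½[f(2) + f(32)] = ½[0.250000 + 0.000976562] = 0.125488.
Running total after boundary: 0.594238.
Correction k=1: B_{2}/2! · (f^{(1)}(32) − f^{(1)}(2)) = 1/12 · (-6.10352e-05 − (-0.250000)) = 0.0208282.
After k=1: 0.615067.
Correction k=2: B_{4}/4! · (f^{(3)}(32) − f^{(3)}(2)) = −1/720 · (-7.15256e-07 − (-0.750000)) = -0.00104167.
After k=2: 0.614025.
Correction k=3: B_{6}/6! · (f^{(5)}(32) − f^{(5)}(2)) = 1/30240 · (-2.09548e-08 − (-5.62500)) = 0.000186012.

S_3 ≈ 0.614211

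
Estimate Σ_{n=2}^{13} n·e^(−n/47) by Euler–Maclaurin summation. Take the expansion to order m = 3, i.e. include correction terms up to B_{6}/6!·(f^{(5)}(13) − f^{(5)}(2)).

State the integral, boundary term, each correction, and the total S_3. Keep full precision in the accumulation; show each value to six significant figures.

S_3 ≈ 74.3347

The integral term ∫_2^13 x·e^(−x/47) dx = 68.4778.
½[f(2) + f(13)] = ½[1.91668 + 9.85869] = 5.88769.
Running total after boundary: 74.3655.
Order-1 term: 1/12 · (0.548602 − 0.917559) = -0.0307465.
Partial sum through k=1: 74.3347.
Order-2 term: −1/720 · (0.000934959 − 0.00128304) = 4.83448e-07.
Partial sum through k=2: 74.3347.
Order-3 term: 1/30240 · (7.34074e-07 − 9.73612e-07) = -7.92125e-12.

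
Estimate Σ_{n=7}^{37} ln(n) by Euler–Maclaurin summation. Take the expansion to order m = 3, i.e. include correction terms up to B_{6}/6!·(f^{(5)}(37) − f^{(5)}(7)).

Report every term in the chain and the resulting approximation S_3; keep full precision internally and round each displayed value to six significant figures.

Integral: ∫_7^37 ln(x) dx = 89.9826.
½[f(7) + f(37)] = ½[1.94591 + 3.61092] = 2.77841.
So far: 92.7610.
Order-1 term: 1/12 · (0.0270270 − 0.142857) = -0.00965251.
Running total after k=1: 92.7514.
Order-2 term: −1/720 · (3.94843e-05 − 0.00583090) = 8.04364e-06.
Running total after k=2: 92.7514.
Order-3 term: 1/30240 · (3.46101e-07 − 0.00142798) = -4.72100e-08.

S_3 ≈ 92.7514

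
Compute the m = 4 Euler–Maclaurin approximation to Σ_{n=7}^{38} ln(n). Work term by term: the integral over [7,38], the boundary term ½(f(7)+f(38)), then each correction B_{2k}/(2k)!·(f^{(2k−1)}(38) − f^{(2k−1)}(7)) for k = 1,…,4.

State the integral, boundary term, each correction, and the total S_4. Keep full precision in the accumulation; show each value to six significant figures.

S_4 ≈ 96.3889

The integral term ∫_7^38 ln(x) dx = 93.6069.
Endpoint term: (f(7) + f(38))/2 = (1.94591 + 3.63759)/2 = 2.79175.
So far: 96.3987.
k=1: B_{2}/(2)! × [f^{(1)}(38) − f^{(1)}(7)] = 1/12 × (0.0263158 − 0.142857) = -0.00971178.
Partial sum through k=1: 96.3889.
k=2: B_{4}/(4)! × [f^{(3)}(38) − f^{(3)}(7)] = −1/720 × (3.64485e-05 − 0.00583090) = 8.04785e-06.
Partial sum through k=2: 96.3889.
k=3: B_{6}/(6)! × [f^{(5)}(38) − f^{(5)}(7)] = 1/30240 × (3.02896e-07 − 0.00142798) = -4.72114e-08.
Partial sum through k=3: 96.3889.
k=4: B_{8}/(8)! × [f^{(7)}(38) − f^{(7)}(7)] = −1/1209600 × (6.29285e-09 − 0.000874271) = 7.22772e-10.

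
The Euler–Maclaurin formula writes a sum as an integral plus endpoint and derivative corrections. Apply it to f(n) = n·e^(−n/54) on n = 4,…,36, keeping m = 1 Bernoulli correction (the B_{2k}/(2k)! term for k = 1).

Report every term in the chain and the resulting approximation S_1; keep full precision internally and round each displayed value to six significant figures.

∫_4^36 x·e^(−x/54) dx evaluates to 413.177.
½[f(4) + f(36)] = ½[3.71441 + 18.4830] = 11.0987.
Integral + boundary = 424.276.
Order-1 term: 1/12 · (0.171139 − 0.859818) = -0.0573899.

S_1 ≈ 424.218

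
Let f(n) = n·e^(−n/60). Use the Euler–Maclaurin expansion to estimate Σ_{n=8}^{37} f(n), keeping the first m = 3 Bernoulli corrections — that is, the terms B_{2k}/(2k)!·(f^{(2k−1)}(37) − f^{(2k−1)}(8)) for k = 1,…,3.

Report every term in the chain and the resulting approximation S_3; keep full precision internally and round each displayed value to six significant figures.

S_3 ≈ 442.857

∫_8^37 x·e^(−x/60) dx evaluates to 429.417.
½[f(8) + f(37)] = ½[7.00139 + 19.9704] = 13.4859.
Running total after boundary: 442.903.
k=1: B_{2}/(2)! × [f^{(1)}(37) − f^{(1)}(8)] = 1/12 × (0.206901 − 0.758484) = -0.0459652.
Partial sum through k=1: 442.857.
k=2: B_{4}/(4)! × [f^{(3)}(37) − f^{(3)}(8)] = −1/720 × (0.000357328 − 0.000696897) = 4.71624e-07.
Partial sum through k=2: 442.857.
k=3: B_{6}/(6)! × [f^{(5)}(37) − f^{(5)}(8)] = 1/30240 × (1.82551e-07 − 3.28640e-07) = -4.83099e-12.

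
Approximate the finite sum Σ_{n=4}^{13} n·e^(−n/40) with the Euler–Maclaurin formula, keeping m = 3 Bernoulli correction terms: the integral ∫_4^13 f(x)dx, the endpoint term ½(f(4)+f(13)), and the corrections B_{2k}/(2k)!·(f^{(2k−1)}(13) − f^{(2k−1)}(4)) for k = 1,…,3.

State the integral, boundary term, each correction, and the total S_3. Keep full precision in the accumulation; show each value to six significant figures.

S_3 ≈ 67.2347

The integral term ∫_4^13 x·e^(−x/40) dx = 60.7559.
½[f(4) + f(13)] = ½[3.61935 + 9.39286] = 6.50610.
Integral + boundary = 67.2620.
Order-1 term: 1/12 · (0.487706 − 0.814354) = -0.0272206.
Partial sum through k=1: 67.2347.
Order-2 term: −1/720 · (0.00120798 − 0.00164002) = 6.00059e-07.
Partial sum through k=2: 67.2347.
Order-3 term: 1/30240 · (1.31946e-06 − 1.73192e-06) = -1.36394e-11.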